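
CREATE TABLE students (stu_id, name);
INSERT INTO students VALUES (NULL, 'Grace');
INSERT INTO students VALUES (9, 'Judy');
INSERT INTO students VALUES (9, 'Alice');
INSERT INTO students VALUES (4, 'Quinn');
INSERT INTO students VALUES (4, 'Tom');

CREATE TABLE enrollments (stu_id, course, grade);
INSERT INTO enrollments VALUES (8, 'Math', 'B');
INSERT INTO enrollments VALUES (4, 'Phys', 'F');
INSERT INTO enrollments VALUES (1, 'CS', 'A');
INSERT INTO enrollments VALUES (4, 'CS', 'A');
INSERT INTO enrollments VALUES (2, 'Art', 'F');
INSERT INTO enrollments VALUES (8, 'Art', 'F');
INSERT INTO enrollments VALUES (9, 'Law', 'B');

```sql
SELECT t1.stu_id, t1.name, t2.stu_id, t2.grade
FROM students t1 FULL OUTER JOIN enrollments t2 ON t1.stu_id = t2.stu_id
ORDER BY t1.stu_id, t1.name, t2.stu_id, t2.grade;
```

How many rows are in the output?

11

FULL OUTER JOIN keeps every row from both sides; unmatched rows get NULL for the other side's columns.
Matching on t1.stu_id = t2.stu_id. A NULL in a compared column never satisfies the condition.
Matched pairs: 6; unmatched t1 rows kept: 1; unmatched t2 rows kept: 4.
Total: 6 matched + 5 padded = 11 rows.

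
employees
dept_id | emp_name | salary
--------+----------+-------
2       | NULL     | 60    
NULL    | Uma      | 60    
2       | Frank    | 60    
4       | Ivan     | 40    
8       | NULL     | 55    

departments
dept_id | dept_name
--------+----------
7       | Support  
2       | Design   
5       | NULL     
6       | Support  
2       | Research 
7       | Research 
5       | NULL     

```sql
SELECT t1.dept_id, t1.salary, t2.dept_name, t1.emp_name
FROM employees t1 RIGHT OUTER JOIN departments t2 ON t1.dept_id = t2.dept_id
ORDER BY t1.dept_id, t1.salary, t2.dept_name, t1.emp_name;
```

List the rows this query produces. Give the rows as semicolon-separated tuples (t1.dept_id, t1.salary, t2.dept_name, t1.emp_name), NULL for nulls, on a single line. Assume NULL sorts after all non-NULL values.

(2, 60, Design, Frank); (2, 60, Design, NULL); (2, 60, Research, Frank); (2, 60, Research, NULL); (NULL, NULL, Research, NULL); (NULL, NULL, Support, NULL); (NULL, NULL, Support, NULL); (NULL, NULL, NULL, NULL); (NULL, NULL, NULL, NULL)

RIGHT JOIN keeps every row from `departments`; unmatched rows get NULL for `employees`'s columns.
Matching on t1.dept_id = t2.dept_id. A NULL in a compared column never satisfies the condition.
Matched pairs: 4; unmatched t2 rows kept: 5.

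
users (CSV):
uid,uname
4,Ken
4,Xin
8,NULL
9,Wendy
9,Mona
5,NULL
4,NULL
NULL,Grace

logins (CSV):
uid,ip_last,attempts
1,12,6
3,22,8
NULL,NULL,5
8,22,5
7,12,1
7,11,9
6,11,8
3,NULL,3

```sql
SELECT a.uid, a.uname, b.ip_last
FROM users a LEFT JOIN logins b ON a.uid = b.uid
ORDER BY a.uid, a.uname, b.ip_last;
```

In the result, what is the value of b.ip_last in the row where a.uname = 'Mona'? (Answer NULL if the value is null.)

LEFT JOIN keeps every row from `users`; unmatched rows get NULL for `logins`'s columns.
Matching on a.uid = b.uid. A NULL in a compared column never satisfies the condition.
- a[0] uid=4 → no match; kept with NULLs on the b side.
- a[1] uid=4 → no match; kept with NULLs on the b side.
- a[2] uid=8 → 1 match(es) in b → 1 row(s).
- a[3] uid=9 → no match; kept with NULLs on the b side.
- a[4] uid=9 → no match; kept with NULLs on the b side.
- a[5] uid=5 → no match; kept with NULLs on the b side.
- a[6] uid=4 → no match; kept with NULLs on the b side.
- a[7] uid=NULL → no match; kept with NULLs on the b side.

NULL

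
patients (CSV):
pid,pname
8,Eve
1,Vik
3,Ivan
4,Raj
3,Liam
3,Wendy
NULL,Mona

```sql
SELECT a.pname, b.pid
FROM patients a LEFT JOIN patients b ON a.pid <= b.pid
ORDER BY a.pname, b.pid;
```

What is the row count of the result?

25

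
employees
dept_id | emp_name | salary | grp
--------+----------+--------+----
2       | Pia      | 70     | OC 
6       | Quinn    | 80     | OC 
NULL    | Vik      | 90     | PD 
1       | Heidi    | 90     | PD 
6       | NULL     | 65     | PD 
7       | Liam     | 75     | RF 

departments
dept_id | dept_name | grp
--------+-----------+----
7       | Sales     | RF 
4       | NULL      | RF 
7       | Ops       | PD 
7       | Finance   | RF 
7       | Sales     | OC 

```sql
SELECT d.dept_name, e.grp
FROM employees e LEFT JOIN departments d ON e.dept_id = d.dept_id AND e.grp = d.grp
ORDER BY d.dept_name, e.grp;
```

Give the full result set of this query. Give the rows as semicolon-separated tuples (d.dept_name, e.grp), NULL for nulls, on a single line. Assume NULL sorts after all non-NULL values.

(Finance, RF); (Sales, RF); (NULL, OC); (NULL, OC); (NULL, PD); (NULL, PD); (NULL, PD)

LEFT JOIN keeps every row from `employees`; unmatched rows get NULL for `departments`'s columns.
Matching on e.dept_id = d.dept_id AND e.grp = d.grp. A NULL in a compared column never satisfies the condition.
Matched pairs: 2; unmatched e rows kept: 5.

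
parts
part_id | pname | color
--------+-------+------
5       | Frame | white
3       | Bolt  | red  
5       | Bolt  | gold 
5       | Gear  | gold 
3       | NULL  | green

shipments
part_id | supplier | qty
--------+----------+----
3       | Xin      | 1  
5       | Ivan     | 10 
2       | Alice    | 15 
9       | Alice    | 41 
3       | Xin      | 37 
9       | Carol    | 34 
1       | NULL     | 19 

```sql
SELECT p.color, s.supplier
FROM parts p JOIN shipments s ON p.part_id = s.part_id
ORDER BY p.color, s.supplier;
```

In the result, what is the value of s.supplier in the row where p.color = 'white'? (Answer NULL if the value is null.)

INNER JOIN keeps only pairs where the ON condition holds.
Matching on p.part_id = s.part_id.
Matched pairs: 7.

Ivan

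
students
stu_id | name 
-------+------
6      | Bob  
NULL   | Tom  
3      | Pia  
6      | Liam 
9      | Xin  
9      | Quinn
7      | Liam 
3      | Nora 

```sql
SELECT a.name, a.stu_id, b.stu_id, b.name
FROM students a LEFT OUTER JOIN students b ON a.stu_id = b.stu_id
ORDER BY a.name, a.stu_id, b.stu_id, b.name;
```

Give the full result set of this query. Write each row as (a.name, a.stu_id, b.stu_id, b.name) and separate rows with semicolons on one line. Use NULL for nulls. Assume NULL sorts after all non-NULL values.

(Bob, 6, 6, Bob); (Bob, 6, 6, Liam); (Liam, 6, 6, Bob); (Liam, 6, 6, Liam); (Liam, 7, 7, Liam); (Nora, 3, 3, Nora); (Nora, 3, 3, Pia); (Pia, 3, 3, Nora); (Pia, 3, 3, Pia); (Quinn, 9, 9, Quinn); (Quinn, 9, 9, Xin); (Tom, NULL, NULL, NULL); (Xin, 9, 9, Quinn); (Xin, 9, 9, Xin)

LEFT JOIN keeps every row from `students a`; unmatched rows get NULL for `students b`'s columns.
Matching on a.stu_id = b.stu_id. A NULL in a compared column never satisfies the condition.
Matched pairs: 13; unmatched a rows kept: 1.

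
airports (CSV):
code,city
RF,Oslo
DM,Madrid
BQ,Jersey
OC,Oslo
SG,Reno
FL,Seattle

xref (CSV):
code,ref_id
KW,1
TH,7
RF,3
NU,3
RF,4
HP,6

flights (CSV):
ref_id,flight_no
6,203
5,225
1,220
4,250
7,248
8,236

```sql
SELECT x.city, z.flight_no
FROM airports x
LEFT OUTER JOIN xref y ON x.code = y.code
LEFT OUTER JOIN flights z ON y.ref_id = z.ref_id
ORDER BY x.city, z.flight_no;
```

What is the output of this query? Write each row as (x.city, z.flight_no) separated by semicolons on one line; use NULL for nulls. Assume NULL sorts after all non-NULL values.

Step 1 — x LEFT JOIN y on code → 7 row(s).
Then LEFT JOIN `flights z` on ref_id: each of those 7 rows is kept; rows whose y.ref_id has no match in z get NULL for z's columns.

(Jersey, NULL); (Madrid, NULL); (Oslo, 250); (Oslo, NULL); (Oslo, NULL); (Reno, NULL); (Seattle, NULL)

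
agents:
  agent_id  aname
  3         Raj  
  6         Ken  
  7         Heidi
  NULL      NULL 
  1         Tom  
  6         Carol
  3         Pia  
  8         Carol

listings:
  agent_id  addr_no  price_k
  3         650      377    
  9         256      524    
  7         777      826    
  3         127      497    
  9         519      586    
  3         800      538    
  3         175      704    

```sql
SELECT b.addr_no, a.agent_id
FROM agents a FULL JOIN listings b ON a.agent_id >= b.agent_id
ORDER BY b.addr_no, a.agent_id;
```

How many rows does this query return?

30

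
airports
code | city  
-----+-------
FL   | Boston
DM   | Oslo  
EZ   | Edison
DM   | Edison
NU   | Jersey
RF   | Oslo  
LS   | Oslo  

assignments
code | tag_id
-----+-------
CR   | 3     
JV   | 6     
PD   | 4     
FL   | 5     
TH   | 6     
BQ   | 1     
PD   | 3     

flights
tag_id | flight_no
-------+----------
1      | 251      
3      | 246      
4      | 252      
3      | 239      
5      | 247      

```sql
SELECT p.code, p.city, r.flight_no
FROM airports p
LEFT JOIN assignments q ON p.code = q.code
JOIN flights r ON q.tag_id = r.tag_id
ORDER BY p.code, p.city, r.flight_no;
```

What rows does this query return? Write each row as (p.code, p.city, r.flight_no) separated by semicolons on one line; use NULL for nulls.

Joins associate left-to-right: airports LEFT JOIN assignments on code gives 7 intermediate row(s).
Then INNER JOIN `flights r` on tag_id: keep only rows whose q.tag_id appears in r.

(FL, Boston, 247)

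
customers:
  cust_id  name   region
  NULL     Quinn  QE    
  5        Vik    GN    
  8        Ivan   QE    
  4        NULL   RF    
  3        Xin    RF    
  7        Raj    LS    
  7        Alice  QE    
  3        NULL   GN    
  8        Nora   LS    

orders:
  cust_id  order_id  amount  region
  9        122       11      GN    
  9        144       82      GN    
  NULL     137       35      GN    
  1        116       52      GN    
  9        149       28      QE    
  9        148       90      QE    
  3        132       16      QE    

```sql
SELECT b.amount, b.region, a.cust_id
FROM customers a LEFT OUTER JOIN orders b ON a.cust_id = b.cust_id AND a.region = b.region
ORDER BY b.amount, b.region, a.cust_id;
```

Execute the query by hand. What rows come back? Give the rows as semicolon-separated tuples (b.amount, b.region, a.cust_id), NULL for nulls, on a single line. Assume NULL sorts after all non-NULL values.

LEFT JOIN keeps every row from `customers`; unmatched rows get NULL for `orders`'s columns.
Matching on a.cust_id = b.cust_id AND a.region = b.region. A NULL in a compared column never satisfies the condition.
Matched pairs: 0; unmatched a rows kept: 9.

(NULL, NULL, 3); (NULL, NULL, 3); (NULL, NULL, 4); (NULL, NULL, 5); (NULL, NULL, 7); (NULL, NULL, 7); (NULL, NULL, 8); (NULL, NULL, 8); (NULL, NULL, NULL)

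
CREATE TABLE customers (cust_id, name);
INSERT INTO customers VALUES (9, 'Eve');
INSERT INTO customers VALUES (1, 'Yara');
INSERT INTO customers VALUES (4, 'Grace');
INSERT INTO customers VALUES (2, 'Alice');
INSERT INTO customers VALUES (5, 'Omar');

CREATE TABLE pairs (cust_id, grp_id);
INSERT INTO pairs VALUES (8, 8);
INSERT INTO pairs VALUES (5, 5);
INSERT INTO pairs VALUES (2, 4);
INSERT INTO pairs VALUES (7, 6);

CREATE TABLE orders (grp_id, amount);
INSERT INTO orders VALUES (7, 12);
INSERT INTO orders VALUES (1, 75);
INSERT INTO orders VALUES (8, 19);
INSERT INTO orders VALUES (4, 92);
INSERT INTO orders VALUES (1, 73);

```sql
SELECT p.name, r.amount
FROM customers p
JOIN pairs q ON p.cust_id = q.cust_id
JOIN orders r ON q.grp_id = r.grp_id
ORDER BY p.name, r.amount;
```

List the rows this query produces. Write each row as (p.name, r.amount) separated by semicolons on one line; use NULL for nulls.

Step 1 — p INNER JOIN q on cust_id → 2 row(s).
Then INNER JOIN `orders r` on grp_id: keep only rows whose q.grp_id appears in r.

(Alice, 92)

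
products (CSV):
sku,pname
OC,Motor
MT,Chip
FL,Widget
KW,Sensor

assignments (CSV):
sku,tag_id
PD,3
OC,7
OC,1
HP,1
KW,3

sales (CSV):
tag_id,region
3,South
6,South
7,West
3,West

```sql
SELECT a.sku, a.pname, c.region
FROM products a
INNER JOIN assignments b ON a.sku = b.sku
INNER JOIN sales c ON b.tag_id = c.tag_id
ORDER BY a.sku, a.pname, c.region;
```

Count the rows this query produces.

Evaluate left to right. First `products a INNER JOIN assignments b` on sku: 3 row(s).
Then INNER JOIN `sales c` on tag_id: keep only rows whose b.tag_id appears in c.
Result: 3 row(s).

3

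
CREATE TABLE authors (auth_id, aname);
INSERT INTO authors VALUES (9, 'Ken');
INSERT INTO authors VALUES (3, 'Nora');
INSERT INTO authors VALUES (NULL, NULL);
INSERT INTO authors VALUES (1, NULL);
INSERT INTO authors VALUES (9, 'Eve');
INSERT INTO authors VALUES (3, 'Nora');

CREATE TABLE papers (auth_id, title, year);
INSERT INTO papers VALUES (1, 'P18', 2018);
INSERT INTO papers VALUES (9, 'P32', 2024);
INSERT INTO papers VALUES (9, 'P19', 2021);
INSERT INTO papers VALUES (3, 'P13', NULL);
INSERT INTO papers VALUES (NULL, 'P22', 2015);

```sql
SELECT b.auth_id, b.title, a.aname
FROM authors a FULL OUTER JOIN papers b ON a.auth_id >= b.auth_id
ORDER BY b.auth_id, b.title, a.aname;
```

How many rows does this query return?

15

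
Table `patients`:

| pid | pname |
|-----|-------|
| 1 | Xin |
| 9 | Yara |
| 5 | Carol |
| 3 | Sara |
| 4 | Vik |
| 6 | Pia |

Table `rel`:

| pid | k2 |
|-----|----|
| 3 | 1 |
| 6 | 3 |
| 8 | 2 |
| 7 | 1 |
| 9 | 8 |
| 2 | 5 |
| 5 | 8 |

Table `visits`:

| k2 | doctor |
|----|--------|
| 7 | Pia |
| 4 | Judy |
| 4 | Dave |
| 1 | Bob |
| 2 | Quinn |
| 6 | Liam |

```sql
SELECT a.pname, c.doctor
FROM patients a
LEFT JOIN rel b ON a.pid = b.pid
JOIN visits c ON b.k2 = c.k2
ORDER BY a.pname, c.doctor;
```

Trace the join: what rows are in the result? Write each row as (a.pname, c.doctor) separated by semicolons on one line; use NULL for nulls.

Joins associate left-to-right: patients LEFT JOIN rel on pid gives 6 intermediate row(s).
Then INNER JOIN `visits c` on k2: keep only rows whose b.k2 appears in c.

(Sara, Bob)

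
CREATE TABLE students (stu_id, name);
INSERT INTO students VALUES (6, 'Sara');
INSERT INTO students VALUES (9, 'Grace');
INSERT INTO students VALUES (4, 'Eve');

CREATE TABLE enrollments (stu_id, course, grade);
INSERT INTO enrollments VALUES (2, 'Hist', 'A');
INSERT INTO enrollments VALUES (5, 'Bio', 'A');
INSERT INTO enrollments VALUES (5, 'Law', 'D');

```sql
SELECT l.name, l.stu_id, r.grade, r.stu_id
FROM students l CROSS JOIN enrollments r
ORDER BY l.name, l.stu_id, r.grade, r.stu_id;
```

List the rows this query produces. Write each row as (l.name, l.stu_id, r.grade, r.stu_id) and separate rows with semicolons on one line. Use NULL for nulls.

(Eve, 4, A, 2); (Eve, 4, A, 5); (Eve, 4, D, 5); (Grace, 9, A, 2); (Grace, 9, A, 5); (Grace, 9, D, 5); (Sara, 6, A, 2); (Sara, 6, A, 5); (Sara, 6, D, 5)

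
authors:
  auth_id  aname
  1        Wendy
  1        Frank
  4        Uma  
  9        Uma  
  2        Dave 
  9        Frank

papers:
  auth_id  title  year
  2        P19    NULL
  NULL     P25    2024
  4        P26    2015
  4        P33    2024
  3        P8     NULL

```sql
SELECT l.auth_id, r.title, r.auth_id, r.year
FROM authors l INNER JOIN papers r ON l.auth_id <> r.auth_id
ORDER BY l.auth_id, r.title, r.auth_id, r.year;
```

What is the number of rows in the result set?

21

INNER JOIN keeps only pairs where the ON condition holds.
Matching on l.auth_id <> r.auth_id. A NULL in a compared column never satisfies the condition.
- l (auth_id=1) pairs with 4 row(s) of r.
- l (auth_id=1) pairs with 4 row(s) of r.
- l (auth_id=4) pairs with 2 row(s) of r.
- l (auth_id=9) pairs with 4 row(s) of r.
- l (auth_id=2) pairs with 3 row(s) of r.
- l (auth_id=9) pairs with 4 row(s) of r.
Total: 21 rows.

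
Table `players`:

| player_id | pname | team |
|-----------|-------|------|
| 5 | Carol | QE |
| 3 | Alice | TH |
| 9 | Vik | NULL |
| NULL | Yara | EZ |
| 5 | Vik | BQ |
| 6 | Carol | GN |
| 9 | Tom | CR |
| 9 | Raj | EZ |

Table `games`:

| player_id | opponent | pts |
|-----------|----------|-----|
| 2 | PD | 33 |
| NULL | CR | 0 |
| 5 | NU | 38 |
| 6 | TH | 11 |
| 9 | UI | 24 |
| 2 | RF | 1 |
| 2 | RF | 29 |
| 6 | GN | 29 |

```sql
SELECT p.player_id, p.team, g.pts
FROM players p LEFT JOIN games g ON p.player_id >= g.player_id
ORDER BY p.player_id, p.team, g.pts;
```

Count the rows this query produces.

LEFT JOIN keeps every row from `players`; unmatched rows get NULL for `games`'s columns.
Matching on p.player_id >= g.player_id. A NULL in a compared column never satisfies the condition.
- p[0] player_id=5 → 4 match(es) in g → 4 row(s).
- p[1] player_id=3 → 3 match(es) in g → 3 row(s).
- p[2] player_id=9 → 7 match(es) in g → 7 row(s).
- p[3] player_id=NULL → no match; kept with NULLs on the g side.
- p[4] player_id=5 → 4 match(es) in g → 4 row(s).
- p[5] player_id=6 → 6 match(es) in g → 6 row(s).
- p[6] player_id=9 → 7 match(es) in g → 7 row(s).
- p[7] player_id=9 → 7 match(es) in g → 7 row(s).
Total: 38 matched + 1 padded = 39 rows.

39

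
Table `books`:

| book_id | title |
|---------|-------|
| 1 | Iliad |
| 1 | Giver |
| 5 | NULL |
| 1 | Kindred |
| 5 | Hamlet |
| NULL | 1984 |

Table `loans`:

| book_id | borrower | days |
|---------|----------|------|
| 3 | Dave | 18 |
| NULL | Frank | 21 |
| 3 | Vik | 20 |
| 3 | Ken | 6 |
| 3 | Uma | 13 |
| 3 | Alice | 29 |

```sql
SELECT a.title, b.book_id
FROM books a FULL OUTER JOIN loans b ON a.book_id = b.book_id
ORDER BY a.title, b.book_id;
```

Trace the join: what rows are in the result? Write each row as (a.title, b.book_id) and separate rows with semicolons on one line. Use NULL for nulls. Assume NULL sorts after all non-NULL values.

(1984, NULL); (Giver, NULL); (Hamlet, NULL); (Iliad, NULL); (Kindred, NULL); (NULL, 3); (NULL, 3); (NULL, 3); (NULL, 3); (NULL, 3); (NULL, NULL); (NULL, NULL)

FULL OUTER JOIN keeps every row from both sides; unmatched rows get NULL for the other side's columns.
Matching on a.book_id = b.book_id. A NULL in a compared column never satisfies the condition.
Matched pairs: 0; unmatched a rows kept: 6; unmatched b rows kept: 6.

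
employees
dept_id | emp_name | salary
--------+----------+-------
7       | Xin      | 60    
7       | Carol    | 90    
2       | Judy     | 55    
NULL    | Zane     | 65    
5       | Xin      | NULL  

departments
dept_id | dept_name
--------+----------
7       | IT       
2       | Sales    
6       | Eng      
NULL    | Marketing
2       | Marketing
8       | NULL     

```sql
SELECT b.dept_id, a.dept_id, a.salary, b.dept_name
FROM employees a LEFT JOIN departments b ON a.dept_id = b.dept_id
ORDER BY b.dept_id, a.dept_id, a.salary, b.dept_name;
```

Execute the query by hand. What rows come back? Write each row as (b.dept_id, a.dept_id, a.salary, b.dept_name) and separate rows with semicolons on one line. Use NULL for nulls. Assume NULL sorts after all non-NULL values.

(2, 2, 55, Marketing); (2, 2, 55, Sales); (7, 7, 60, IT); (7, 7, 90, IT); (NULL, 5, NULL, NULL); (NULL, NULL, 65, NULL)

LEFT JOIN keeps every row from `employees`; unmatched rows get NULL for `departments`'s columns.
Matching on a.dept_id = b.dept_id. A NULL in a compared column never satisfies the condition.
Matched pairs: 4; unmatched a rows kept: 2.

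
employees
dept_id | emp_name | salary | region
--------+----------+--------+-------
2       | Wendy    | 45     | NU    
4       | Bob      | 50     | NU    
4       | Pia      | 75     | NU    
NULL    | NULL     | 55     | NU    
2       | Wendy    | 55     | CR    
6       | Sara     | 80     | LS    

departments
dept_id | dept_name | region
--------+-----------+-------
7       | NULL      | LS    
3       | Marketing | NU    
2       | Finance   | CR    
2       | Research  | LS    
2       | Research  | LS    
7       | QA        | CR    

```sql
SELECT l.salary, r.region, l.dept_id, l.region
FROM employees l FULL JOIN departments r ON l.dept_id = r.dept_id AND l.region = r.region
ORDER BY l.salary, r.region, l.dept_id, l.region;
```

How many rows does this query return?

11

FULL OUTER JOIN keeps every row from both sides; unmatched rows get NULL for the other side's columns.
Matching on l.dept_id = r.dept_id AND l.region = r.region. A NULL in a compared column never satisfies the condition.
- l[0] dept_id=2, region=NU → no match; kept with NULLs on the r side.
- l[1] dept_id=4, region=NU → no match; kept with NULLs on the r side.
- l[2] dept_id=4, region=NU → no match; kept with NULLs on the r side.
- l[3] dept_id=NULL, region=NU → no match; kept with NULLs on the r side.
- l[4] dept_id=2, region=CR → 1 match(es) in r → 1 row(s).
- l[5] dept_id=6, region=LS → no match; kept with NULLs on the r side.
- plus 5 unmatched r row(s), each kept with NULL l columns.
Total: 1 matched + 10 padded = 11 rows.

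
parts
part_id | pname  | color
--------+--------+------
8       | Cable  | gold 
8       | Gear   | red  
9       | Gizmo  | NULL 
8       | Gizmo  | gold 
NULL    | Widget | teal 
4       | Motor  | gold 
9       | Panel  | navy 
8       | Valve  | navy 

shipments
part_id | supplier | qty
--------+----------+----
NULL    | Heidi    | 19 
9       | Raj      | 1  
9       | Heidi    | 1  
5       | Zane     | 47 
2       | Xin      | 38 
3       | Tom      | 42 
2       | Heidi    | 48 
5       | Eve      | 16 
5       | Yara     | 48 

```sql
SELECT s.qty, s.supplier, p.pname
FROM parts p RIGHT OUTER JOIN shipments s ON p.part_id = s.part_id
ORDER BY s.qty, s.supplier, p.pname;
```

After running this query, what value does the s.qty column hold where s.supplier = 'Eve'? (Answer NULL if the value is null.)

RIGHT JOIN keeps every row from `shipments`; unmatched rows get NULL for `parts`'s columns.
Matching on p.part_id = s.part_id. A NULL in a compared column never satisfies the condition.
- p (part_id=8) has no partner in s.
- p (part_id=8) has no partner in s.
- p (part_id=9) pairs with 2 row(s) of s.
- p (part_id=8) has no partner in s.
- p (part_id=NULL) has no partner in s.
- p (part_id=4) has no partner in s.
- p (part_id=9) pairs with 2 row(s) of s.
- p (part_id=8) has no partner in s.
- 7 row(s) from s found no p partner → padded with NULL.

16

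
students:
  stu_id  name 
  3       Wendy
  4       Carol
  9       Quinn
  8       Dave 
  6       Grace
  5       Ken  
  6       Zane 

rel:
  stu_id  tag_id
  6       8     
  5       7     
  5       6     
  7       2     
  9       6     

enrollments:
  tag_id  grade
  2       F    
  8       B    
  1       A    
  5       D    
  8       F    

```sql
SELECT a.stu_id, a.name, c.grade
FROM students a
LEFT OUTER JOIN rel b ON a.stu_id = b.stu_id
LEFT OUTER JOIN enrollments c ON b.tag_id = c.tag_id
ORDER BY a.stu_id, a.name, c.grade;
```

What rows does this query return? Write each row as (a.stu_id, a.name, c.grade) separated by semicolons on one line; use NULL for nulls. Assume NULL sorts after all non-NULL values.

Joins associate left-to-right: students LEFT JOIN rel on stu_id gives 8 intermediate row(s).
Then LEFT JOIN `enrollments c` on tag_id: each of those 8 rows is kept; rows whose b.tag_id has no match in c get NULL for c's columns.

(3, Wendy, NULL); (4, Carol, NULL); (5, Ken, NULL); (5, Ken, NULL); (6, Grace, B); (6, Grace, F); (6, Zane, B); (6, Zane, F); (8, Dave, NULL); (9, Quinn, NULL)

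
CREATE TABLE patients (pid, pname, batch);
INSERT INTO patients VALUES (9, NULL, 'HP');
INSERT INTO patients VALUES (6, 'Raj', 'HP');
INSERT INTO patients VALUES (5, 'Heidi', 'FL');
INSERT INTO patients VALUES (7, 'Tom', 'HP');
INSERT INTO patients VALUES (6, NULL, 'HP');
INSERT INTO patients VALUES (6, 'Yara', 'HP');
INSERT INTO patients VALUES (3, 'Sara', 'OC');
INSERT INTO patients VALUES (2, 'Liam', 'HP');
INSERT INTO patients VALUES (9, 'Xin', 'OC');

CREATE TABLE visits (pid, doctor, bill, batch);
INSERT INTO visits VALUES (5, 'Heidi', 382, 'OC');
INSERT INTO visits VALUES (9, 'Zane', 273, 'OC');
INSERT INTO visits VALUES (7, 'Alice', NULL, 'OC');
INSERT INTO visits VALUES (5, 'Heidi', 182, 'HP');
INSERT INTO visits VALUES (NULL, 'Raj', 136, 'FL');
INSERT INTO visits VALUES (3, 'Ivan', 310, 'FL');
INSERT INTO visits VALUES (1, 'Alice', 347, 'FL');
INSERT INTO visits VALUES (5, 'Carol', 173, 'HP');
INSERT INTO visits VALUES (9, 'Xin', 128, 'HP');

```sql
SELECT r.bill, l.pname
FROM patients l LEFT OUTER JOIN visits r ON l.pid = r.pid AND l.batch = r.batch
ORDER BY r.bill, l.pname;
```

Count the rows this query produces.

LEFT JOIN keeps every row from `patients`; unmatched rows get NULL for `visits`'s columns.
Matching on l.pid = r.pid AND l.batch = r.batch. A NULL in a compared column never satisfies the condition.
- l (pid=9, batch=HP) pairs with 1 row(s) of r.
- l (pid=6, batch=HP) has no partner → padded with NULL.
- l (pid=5, batch=FL) has no partner → padded with NULL.
- l (pid=7, batch=HP) has no partner → padded with NULL.
- l (pid=6, batch=HP) has no partner → padded with NULL.
- l (pid=6, batch=HP) has no partner → padded with NULL.
- l (pid=3, batch=OC) has no partner → padded with NULL.
- l (pid=2, batch=HP) has no partner → padded with NULL.
- l (pid=9, batch=OC) pairs with 1 row(s) of r.
Total: 2 matched + 7 padded = 9 rows.

9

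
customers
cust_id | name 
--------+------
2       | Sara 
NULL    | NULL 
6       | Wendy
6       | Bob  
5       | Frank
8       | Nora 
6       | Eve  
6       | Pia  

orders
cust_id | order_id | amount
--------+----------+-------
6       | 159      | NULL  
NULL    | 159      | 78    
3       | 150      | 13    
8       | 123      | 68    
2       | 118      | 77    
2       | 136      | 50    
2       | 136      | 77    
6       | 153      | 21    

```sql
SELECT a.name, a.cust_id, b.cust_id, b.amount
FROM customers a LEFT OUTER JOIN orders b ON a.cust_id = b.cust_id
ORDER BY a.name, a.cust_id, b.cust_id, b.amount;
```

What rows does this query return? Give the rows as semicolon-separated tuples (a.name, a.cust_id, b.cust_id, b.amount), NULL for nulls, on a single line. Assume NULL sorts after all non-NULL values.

(Bob, 6, 6, 21); (Bob, 6, 6, NULL); (Eve, 6, 6, 21); (Eve, 6, 6, NULL); (Frank, 5, NULL, NULL); (Nora, 8, 8, 68); (Pia, 6, 6, 21); (Pia, 6, 6, NULL); (Sara, 2, 2, 50); (Sara, 2, 2, 77); (Sara, 2, 2, 77); (Wendy, 6, 6, 21); (Wendy, 6, 6, NULL); (NULL, NULL, NULL, NULL)

LEFT JOIN keeps every row from `customers`; unmatched rows get NULL for `orders`'s columns.
Matching on a.cust_id = b.cust_id. A NULL in a compared column never satisfies the condition.
- a (cust_id=2) pairs with 3 row(s) of b.
- a (cust_id=NULL) has no partner → padded with NULL.
- a (cust_id=6) pairs with 2 row(s) of b.
- a (cust_id=6) pairs with 2 row(s) of b.
- a (cust_id=5) has no partner → padded with NULL.
- a (cust_id=8) pairs with 1 row(s) of b.
- a (cust_id=6) pairs with 2 row(s) of b.
- a (cust_id=6) pairs with 2 row(s) of b.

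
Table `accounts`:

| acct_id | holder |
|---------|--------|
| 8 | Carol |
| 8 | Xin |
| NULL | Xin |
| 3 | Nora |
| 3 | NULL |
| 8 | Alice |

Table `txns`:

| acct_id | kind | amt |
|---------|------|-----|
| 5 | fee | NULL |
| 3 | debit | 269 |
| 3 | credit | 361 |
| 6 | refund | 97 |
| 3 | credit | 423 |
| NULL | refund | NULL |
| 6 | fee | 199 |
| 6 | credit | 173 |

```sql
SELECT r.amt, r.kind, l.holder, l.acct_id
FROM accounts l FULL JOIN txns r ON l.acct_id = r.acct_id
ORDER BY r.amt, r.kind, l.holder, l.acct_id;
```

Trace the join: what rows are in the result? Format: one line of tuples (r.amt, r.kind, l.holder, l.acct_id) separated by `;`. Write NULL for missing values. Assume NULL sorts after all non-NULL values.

(97, refund, NULL, NULL); (173, credit, NULL, NULL); (199, fee, NULL, NULL); (269, debit, Nora, 3); (269, debit, NULL, 3); (361, credit, Nora, 3); (361, credit, NULL, 3); (423, credit, Nora, 3); (423, credit, NULL, 3); (NULL, fee, NULL, NULL); (NULL, refund, NULL, NULL); (NULL, NULL, Alice, 8); (NULL, NULL, Carol, 8); (NULL, NULL, Xin, 8); (NULL, NULL, Xin, NULL)

FULL OUTER JOIN keeps every row from both sides; unmatched rows get NULL for the other side's columns.
Matching on l.acct_id = r.acct_id. A NULL in a compared column never satisfies the condition.
- l row (acct_id=8): no match → kept, r columns NULL.
- l row (acct_id=8): no match → kept, r columns NULL.
- l row (acct_id=NULL): no match → kept, r columns NULL.
- l row (acct_id=3): matches 3 r row(s) → 3 output row(s).
- l row (acct_id=3): matches 3 r row(s) → 3 output row(s).
- l row (acct_id=8): no match → kept, r columns NULL.
- plus 5 unmatched r row(s), each kept with NULL l columns.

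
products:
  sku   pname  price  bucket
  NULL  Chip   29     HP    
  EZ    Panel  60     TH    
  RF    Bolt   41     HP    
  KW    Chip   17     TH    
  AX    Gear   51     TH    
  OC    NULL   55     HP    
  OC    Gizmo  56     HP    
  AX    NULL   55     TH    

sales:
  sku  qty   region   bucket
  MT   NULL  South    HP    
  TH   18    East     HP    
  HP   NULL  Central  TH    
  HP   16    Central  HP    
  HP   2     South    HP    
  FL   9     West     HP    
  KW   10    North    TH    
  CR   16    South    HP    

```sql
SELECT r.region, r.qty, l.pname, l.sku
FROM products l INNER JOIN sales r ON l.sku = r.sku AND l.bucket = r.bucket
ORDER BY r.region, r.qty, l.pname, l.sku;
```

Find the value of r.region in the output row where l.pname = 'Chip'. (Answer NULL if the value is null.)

North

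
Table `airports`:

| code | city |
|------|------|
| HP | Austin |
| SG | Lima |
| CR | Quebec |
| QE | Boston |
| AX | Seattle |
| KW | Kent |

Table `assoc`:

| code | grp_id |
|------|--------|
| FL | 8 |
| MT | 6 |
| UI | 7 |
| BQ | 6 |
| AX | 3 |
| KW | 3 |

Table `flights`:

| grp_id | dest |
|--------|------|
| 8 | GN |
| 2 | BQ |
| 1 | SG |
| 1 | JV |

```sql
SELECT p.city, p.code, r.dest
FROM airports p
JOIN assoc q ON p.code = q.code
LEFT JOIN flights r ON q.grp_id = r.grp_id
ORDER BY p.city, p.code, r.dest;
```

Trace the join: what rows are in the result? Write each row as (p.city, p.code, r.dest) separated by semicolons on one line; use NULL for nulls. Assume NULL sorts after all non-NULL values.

(Kent, KW, NULL); (Seattle, AX, NULL)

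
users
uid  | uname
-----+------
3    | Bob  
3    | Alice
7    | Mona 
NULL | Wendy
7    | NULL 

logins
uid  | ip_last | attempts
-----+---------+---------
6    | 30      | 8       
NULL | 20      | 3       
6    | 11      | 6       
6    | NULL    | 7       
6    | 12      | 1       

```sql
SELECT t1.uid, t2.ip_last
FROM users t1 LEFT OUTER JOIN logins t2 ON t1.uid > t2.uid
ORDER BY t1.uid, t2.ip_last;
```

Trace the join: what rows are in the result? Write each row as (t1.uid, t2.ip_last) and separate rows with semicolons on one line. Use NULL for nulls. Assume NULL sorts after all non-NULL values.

(3, NULL); (3, NULL); (7, 11); (7, 11); (7, 12); (7, 12); (7, 30); (7, 30); (7, NULL); (7, NULL); (NULL, NULL)

LEFT JOIN keeps every row from `users`; unmatched rows get NULL for `logins`'s columns.
Matching on t1.uid > t2.uid. A NULL in a compared column never satisfies the condition.
- uid=3: no t2 row matches, row kept with t2 columns NULL.
- uid=3: no t2 row matches, row kept with t2 columns NULL.
- uid=7: 4 matching t2 row(s), so 4 row(s) emitted.
- uid=NULL: no t2 row matches, row kept with t2 columns NULL.
- uid=7: 4 matching t2 row(s), so 4 row(s) emitted.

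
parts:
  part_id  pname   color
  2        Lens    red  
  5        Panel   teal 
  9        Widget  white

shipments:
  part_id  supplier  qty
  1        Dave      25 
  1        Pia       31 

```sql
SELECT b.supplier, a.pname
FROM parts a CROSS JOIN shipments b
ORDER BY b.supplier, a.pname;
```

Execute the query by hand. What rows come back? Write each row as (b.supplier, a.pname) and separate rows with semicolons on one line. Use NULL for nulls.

CROSS JOIN pairs every row of `parts` with every row of `shipments`: 3 × 2 = 6 rows.
After projecting and ordering:
b.supplier | a.pname
Dave | Lens
Dave | Panel
Dave | Widget
Pia | Lens
Pia | Panel
Pia | Widget

(Dave, Lens); (Dave, Panel); (Dave, Widget); (Pia, Lens); (Pia, Panel); (Pia, Widget)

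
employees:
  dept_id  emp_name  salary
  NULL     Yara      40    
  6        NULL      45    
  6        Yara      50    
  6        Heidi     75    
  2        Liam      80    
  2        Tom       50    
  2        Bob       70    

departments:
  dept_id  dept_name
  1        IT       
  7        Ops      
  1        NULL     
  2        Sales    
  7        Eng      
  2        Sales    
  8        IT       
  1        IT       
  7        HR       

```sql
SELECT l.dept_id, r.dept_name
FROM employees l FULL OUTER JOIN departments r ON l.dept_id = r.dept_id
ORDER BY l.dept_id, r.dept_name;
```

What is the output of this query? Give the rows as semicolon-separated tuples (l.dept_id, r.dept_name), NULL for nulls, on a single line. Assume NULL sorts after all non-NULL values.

FULL OUTER JOIN keeps every row from both sides; unmatched rows get NULL for the other side's columns.
Matching on l.dept_id = r.dept_id. A NULL in a compared column never satisfies the condition.
Matched pairs: 6; unmatched l rows kept: 4; unmatched r rows kept: 7.

(2, Sales); (2, Sales); (2, Sales); (2, Sales); (2, Sales); (2, Sales); (6, NULL); (6, NULL); (6, NULL); (NULL, Eng); (NULL, HR); (NULL, IT); (NULL, IT); (NULL, IT); (NULL, Ops); (NULL, NULL); (NULL, NULL)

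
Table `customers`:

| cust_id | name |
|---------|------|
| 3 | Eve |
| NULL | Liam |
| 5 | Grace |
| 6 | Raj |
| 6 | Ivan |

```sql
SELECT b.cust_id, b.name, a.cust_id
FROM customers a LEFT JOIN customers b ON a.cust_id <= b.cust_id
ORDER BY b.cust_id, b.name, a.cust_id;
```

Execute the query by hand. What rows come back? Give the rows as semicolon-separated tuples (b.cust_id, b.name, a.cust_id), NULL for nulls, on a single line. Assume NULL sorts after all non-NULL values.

LEFT JOIN keeps every row from `customers a`; unmatched rows get NULL for `customers b`'s columns.
Matching on a.cust_id <= b.cust_id. A NULL in a compared column never satisfies the condition.
Matched pairs: 11; unmatched a rows kept: 1.

(3, Eve, 3); (5, Grace, 3); (5, Grace, 5); (6, Ivan, 3); (6, Ivan, 5); (6, Ivan, 6); (6, Ivan, 6); (6, Raj, 3); (6, Raj, 5); (6, Raj, 6); (6, Raj, 6); (NULL, NULL, NULL)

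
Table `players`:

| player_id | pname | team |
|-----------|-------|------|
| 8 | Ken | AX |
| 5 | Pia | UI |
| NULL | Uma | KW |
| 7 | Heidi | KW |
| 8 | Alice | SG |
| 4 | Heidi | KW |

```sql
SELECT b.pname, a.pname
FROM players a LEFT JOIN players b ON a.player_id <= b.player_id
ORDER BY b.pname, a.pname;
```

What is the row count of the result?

LEFT JOIN keeps every row from `players a`; unmatched rows get NULL for `players b`'s columns.
Matching on a.player_id <= b.player_id. A NULL in a compared column never satisfies the condition.
- a (player_id=8) pairs with 2 row(s) of b.
- a (player_id=5) pairs with 4 row(s) of b.
- a (player_id=NULL) has no partner → padded with NULL.
- a (player_id=7) pairs with 3 row(s) of b.
- a (player_id=8) pairs with 2 row(s) of b.
- a (player_id=4) pairs with 5 row(s) of b.
Total: 16 matched + 1 padded = 17 rows.

17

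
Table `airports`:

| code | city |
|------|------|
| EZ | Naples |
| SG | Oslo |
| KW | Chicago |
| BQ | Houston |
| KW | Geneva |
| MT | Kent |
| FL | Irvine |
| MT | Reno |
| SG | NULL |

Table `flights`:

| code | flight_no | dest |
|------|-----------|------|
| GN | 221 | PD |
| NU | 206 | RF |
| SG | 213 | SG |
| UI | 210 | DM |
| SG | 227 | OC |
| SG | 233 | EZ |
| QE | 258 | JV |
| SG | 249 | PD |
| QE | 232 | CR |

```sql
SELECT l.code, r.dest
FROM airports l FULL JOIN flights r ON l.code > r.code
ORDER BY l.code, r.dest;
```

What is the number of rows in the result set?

FULL OUTER JOIN keeps every row from both sides; unmatched rows get NULL for the other side's columns.
Matching on l.code > r.code.
- code=EZ: no r row matches, row kept with r columns NULL.
- code=SG: 4 matching r row(s), so 4 row(s) emitted.
- code=KW: 1 matching r row(s), so 1 row(s) emitted.
- code=BQ: no r row matches, row kept with r columns NULL.
- code=KW: 1 matching r row(s), so 1 row(s) emitted.
- code=MT: 1 matching r row(s), so 1 row(s) emitted.
- code=FL: no r row matches, row kept with r columns NULL.
- code=MT: 1 matching r row(s), so 1 row(s) emitted.
- code=SG: 4 matching r row(s), so 4 row(s) emitted.
- plus 5 unmatched r row(s), each kept with NULL l columns.
Total: 12 matched + 8 padded = 20 rows.

20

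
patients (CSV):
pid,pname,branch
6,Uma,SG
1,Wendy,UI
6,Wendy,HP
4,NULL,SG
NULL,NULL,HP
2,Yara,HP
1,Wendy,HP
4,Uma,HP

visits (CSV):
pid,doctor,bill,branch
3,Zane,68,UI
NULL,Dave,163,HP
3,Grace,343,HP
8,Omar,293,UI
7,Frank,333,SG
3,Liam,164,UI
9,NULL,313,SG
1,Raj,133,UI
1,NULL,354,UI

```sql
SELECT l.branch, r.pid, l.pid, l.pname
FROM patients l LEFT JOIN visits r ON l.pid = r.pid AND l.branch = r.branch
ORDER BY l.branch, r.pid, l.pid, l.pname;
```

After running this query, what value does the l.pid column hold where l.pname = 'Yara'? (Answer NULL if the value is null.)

2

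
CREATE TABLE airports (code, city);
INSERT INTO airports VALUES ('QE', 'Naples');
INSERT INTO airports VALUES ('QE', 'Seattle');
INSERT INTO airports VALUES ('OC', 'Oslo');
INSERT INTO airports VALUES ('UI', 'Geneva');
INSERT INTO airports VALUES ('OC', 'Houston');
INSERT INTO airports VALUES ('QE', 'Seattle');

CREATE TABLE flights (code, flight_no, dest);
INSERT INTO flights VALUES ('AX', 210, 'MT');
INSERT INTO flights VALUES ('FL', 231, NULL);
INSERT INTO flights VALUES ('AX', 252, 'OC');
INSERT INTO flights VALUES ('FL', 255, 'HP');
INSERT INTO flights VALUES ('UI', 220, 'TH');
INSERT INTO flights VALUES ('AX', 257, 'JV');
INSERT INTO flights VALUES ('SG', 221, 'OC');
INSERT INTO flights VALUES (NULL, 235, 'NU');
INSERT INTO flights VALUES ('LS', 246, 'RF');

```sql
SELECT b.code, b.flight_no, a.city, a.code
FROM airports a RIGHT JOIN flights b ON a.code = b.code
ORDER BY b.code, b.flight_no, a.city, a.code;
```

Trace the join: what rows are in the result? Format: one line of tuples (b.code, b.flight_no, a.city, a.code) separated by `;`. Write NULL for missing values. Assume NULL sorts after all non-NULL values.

(AX, 210, NULL, NULL); (AX, 252, NULL, NULL); (AX, 257, NULL, NULL); (FL, 231, NULL, NULL); (FL, 255, NULL, NULL); (LS, 246, NULL, NULL); (SG, 221, NULL, NULL); (UI, 220, Geneva, UI); (NULL, 235, NULL, NULL)

RIGHT JOIN keeps every row from `flights`; unmatched rows get NULL for `airports`'s columns.
Matching on a.code = b.code. A NULL in a compared column never satisfies the condition.
Matched pairs: 1; unmatched b rows kept: 8.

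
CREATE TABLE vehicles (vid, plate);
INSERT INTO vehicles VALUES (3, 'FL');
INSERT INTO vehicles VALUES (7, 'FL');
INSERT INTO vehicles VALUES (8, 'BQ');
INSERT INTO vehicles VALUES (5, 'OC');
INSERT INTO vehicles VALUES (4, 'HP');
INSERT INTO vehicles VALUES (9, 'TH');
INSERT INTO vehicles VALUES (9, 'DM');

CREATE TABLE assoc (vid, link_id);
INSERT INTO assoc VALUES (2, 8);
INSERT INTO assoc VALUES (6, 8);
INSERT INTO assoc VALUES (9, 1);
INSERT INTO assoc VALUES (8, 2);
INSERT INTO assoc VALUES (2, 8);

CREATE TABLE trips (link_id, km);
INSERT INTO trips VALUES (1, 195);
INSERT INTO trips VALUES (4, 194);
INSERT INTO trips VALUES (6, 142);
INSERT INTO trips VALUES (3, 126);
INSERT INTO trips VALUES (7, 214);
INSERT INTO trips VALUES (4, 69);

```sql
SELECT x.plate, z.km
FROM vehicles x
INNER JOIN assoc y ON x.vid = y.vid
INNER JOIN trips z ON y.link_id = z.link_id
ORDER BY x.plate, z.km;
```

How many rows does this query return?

Joins associate left-to-right: vehicles INNER JOIN assoc on vid gives 3 intermediate row(s).
Then INNER JOIN `trips z` on link_id: keep only rows whose y.link_id appears in z.
Result: 2 row(s).

2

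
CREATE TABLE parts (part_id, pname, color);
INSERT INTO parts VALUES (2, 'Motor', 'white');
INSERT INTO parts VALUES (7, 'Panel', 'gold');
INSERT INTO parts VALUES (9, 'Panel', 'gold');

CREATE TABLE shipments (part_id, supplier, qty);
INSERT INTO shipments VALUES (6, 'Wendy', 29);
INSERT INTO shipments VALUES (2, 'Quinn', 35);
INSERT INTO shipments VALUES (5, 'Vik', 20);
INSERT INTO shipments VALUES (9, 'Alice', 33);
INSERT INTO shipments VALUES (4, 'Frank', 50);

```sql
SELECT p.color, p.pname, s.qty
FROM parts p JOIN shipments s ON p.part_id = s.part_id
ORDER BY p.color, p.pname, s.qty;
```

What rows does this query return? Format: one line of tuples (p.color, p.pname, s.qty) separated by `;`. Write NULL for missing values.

(gold, Panel, 33); (white, Motor, 35)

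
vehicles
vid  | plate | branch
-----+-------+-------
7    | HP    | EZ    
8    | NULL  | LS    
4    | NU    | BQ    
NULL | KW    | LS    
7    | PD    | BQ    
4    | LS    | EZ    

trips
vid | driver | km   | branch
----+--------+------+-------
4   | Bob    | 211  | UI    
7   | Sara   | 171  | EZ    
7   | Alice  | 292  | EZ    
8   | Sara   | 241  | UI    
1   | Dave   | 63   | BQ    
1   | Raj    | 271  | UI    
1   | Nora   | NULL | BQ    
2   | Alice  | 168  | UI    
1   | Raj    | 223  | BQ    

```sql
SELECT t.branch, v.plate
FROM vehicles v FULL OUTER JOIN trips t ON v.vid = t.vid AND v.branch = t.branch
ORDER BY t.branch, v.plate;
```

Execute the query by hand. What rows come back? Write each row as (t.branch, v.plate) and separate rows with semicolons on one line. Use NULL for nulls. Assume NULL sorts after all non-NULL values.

(BQ, NULL); (BQ, NULL); (BQ, NULL); (EZ, HP); (EZ, HP); (UI, NULL); (UI, NULL); (UI, NULL); (UI, NULL); (NULL, KW); (NULL, LS); (NULL, NU); (NULL, PD); (NULL, NULL)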